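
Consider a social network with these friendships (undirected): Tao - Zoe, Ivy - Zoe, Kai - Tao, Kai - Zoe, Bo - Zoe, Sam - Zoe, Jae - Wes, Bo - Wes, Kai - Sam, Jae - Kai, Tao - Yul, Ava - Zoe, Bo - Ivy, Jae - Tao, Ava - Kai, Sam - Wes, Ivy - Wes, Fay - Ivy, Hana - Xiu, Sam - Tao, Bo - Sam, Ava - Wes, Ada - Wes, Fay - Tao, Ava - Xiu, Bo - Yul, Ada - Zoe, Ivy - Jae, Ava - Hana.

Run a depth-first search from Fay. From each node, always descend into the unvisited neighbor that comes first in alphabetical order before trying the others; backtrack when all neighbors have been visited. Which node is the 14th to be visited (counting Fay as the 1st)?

Visit Fay
Fay → Ivy
Ivy → Bo
Bo → Sam
Sam → Kai
Kai → Ava
Ava → Hana
Hana → Xiu
Ava → Wes
Wes → Ada
Ada → Zoe
Zoe → Tao
Tao → Jae
Tao → Yul

Visit order: Fay, Ivy, Bo, Sam, Kai, Ava, Hana, Xiu, Wes, Ada, Zoe, Tao, Jae, Yul

Yul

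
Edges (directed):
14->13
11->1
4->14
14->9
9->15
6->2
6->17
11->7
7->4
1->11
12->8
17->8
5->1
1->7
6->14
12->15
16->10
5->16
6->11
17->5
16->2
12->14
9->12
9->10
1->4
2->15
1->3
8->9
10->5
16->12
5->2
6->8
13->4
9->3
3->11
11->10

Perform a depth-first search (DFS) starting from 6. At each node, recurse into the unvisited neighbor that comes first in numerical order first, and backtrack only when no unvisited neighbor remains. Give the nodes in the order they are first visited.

6, 2, 15, 8, 9, 3, 11, 1, 4, 14, 13, 7, 10, 5, 16, 12, 17

Visit 6
6 → 2
2 → 15
6 → 8
8 → 9
9 → 3
3 → 11
11 → 1
1 → 4
4 → 14
14 → 13
1 → 7
11 → 10
10 → 5
5 → 16
16 → 12
6 → 17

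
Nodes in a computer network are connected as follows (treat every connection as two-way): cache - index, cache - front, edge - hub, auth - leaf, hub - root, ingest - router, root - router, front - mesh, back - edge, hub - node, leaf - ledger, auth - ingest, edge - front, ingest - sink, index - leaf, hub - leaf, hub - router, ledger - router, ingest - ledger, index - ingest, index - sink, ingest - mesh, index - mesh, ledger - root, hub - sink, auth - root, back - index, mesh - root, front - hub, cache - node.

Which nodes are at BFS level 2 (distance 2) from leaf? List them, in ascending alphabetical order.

back, cache, edge, front, ingest, mesh, node, root, router, sink

Level 0: leaf
Level 1: auth, hub, index, ledger
Level 2: back, cache, edge, front, ingest, mesh, node, root, router, sink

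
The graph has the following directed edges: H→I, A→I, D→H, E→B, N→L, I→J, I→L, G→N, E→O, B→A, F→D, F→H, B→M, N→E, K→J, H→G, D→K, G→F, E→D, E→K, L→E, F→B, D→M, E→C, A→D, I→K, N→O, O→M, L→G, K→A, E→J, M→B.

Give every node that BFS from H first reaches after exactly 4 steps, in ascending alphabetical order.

C, M

Level 0: H
Level 1: G, I
Level 2: F, J, K, L, N
Level 3: A, B, D, E, O
Level 4: C, M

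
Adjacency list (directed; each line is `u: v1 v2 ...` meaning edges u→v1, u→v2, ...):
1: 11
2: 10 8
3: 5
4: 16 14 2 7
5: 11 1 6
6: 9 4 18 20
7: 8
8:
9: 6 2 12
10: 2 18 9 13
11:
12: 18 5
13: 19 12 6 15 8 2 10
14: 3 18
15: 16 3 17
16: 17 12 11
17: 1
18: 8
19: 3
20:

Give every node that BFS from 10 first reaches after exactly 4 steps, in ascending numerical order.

1, 7, 11, 14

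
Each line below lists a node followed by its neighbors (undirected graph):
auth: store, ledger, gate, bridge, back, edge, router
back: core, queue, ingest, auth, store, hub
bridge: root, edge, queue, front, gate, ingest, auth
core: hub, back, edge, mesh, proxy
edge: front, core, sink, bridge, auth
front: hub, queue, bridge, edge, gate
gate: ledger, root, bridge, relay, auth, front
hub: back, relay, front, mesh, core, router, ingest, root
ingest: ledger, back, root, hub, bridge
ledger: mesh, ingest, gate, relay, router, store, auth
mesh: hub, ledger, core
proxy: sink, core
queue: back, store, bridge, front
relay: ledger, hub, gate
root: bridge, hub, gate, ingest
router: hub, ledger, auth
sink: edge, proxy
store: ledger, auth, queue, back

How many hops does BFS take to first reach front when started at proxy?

3

Level 0: proxy
Level 1: core, sink
Level 2: back, edge, hub, mesh
Level 3: auth, bridge, front, ingest, ledger, queue, relay, root, router, store
Level 4: gate
front first appears at level 3.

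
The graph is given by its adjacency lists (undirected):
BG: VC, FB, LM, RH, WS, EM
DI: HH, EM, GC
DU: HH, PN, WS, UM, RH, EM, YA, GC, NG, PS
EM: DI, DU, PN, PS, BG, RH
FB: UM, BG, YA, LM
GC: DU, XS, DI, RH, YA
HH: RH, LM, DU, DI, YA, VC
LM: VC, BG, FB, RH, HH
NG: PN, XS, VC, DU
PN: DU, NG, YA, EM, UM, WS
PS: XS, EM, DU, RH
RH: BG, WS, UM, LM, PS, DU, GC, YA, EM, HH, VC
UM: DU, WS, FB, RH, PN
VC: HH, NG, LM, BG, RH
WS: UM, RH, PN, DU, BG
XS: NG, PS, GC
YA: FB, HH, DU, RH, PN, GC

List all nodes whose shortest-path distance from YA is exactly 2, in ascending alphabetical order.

Level 0: YA
Level 1: DU, FB, GC, HH, PN, RH
Level 2: BG, DI, EM, LM, NG, PS, UM, VC, WS, XS

BG, DI, EM, LM, NG, PS, UM, VC, WS, XS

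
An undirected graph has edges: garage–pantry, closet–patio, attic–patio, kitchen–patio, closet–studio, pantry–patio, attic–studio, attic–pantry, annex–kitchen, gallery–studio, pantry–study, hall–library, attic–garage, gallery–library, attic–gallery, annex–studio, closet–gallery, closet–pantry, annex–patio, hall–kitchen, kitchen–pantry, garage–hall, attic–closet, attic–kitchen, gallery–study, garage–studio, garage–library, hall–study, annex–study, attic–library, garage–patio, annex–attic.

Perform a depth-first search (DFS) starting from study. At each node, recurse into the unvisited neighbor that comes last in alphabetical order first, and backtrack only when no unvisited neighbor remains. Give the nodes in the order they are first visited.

study → pantry → patio → kitchen → hall → library → garage → studio → gallery → closet → attic → annex

Visit study
study → pantry
pantry → patio
patio → kitchen
kitchen → hall
hall → library
library → garage
garage → studio
studio → gallery
gallery → closet
closet → attic
attic → annex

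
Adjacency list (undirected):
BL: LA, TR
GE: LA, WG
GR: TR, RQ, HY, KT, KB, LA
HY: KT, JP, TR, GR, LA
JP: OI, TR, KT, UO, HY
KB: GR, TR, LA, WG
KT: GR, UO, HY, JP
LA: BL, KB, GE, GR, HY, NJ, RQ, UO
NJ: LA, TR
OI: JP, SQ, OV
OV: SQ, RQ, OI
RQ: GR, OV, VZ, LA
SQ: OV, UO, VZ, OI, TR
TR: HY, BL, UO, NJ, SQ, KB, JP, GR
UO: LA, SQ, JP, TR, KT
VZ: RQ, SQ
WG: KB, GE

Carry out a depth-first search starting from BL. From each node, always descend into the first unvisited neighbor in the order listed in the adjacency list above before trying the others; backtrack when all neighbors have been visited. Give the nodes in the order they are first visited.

Visit BL
BL → LA
LA → KB
KB → GR
GR → TR
TR → HY
HY → KT
KT → UO
UO → SQ
SQ → OV
OV → RQ
RQ → VZ
OV → OI
OI → JP
TR → NJ
KB → WG
WG → GE

BL → LA → KB → GR → TR → HY → KT → UO → SQ → OV → RQ → VZ → OI → JP → NJ → WG → GE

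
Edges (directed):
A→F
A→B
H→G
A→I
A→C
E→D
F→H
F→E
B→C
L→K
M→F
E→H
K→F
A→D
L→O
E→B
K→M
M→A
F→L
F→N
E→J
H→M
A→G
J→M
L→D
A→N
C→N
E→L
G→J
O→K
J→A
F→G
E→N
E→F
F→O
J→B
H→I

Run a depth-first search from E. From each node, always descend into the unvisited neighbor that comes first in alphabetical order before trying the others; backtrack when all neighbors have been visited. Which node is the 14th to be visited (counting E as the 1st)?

K

Visit E
E → B
B → C
C → N
E → D
E → F
F → G
G → J
J → A
A → I
J → M
F → H
F → L
L → K
L → O

Visit order: E, B, C, N, D, F, G, J, A, I, M, H, L, K, O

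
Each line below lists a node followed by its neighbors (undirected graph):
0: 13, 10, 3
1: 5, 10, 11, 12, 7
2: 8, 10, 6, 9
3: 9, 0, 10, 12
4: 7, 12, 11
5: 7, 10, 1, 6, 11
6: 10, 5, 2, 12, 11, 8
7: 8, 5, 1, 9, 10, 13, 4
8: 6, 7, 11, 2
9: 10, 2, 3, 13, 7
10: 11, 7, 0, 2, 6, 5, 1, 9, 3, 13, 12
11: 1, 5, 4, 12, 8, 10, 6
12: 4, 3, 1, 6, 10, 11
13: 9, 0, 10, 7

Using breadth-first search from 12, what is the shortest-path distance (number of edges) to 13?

Level 0: 12
Level 1: 1, 3, 4, 6, 10, 11
Level 2: 0, 2, 5, 7, 8, 9, 13
13 first appears at level 2.

2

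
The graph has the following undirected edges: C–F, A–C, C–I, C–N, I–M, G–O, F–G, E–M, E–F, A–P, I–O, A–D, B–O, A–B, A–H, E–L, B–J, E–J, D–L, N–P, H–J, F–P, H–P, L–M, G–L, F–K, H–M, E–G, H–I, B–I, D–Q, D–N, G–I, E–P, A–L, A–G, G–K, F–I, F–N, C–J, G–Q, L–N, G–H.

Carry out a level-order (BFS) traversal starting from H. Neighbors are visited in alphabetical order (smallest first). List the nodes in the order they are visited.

H, A, G, I, J, M, P, B, C, D, L, E, F, K, O, Q, N

Visit H; enqueue A, G, I, J, M, P → queue [A, G, I, J, M, P]
Visit A; enqueue B, C, D, L → queue [G, I, J, M, P, B, C, D, L]
Visit G; enqueue E, F, K, O, Q → queue [I, J, M, P, B, C, D, L, E, F, K, O, Q]
Visit I → queue [J, M, P, B, C, D, L, E, F, K, O, Q]
Visit J → queue [M, P, B, C, D, L, E, F, K, O, Q]
Visit M → queue [P, B, C, D, L, E, F, K, O, Q]
Visit P; enqueue N → queue [B, C, D, L, E, F, K, O, Q, N]
Visit B → queue [C, D, L, E, F, K, O, Q, N]
Visit C → queue [D, L, E, F, K, O, Q, N]
Visit D → queue [L, E, F, K, O, Q, N]
Visit L → queue [E, F, K, O, Q, N]
Visit E → queue [F, K, O, Q, N]
Visit F → queue [K, O, Q, N]
Visit K → queue [O, Q, N]
Visit O → queue [Q, N]
Visit Q → queue [N]
Visit N → queue []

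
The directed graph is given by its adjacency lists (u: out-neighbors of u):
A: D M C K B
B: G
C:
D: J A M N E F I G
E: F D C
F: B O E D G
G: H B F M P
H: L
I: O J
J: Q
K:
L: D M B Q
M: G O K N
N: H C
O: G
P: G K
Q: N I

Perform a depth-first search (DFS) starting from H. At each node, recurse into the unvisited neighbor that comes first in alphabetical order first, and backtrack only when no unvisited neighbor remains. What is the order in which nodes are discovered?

Visit H
H → L
L → B
B → G
G → F
F → D
D → A
A → C
A → K
A → M
M → N
M → O
D → E
D → I
I → J
J → Q
G → P

H -> L -> B -> G -> F -> D -> A -> C -> K -> M -> N -> O -> E -> I -> J -> Q -> P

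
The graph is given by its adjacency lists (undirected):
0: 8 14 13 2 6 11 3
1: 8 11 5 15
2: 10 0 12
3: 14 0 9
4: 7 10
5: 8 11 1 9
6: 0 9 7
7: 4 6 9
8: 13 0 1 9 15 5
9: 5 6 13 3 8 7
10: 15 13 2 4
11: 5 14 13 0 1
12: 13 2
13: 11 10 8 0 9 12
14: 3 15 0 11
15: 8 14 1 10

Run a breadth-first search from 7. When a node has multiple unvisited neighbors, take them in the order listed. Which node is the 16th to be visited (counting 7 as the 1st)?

12

Visit 7; enqueue 4, 6, 9 → queue [4, 6, 9]
Visit 4; enqueue 10 → queue [6, 9, 10]
Visit 6; enqueue 0 → queue [9, 10, 0]
Visit 9; enqueue 5, 13, 3, 8 → queue [10, 0, 5, 13, 3, 8]
Visit 10; enqueue 15, 2 → queue [0, 5, 13, 3, 8, 15, 2]
Visit 0; enqueue 14, 11 → queue [5, 13, 3, 8, 15, 2, 14, 11]
Visit 5; enqueue 1 → queue [13, 3, 8, 15, 2, 14, 11, 1]
Visit 13; enqueue 12 → queue [3, 8, 15, 2, 14, 11, 1, 12]
Visit 3 → queue [8, 15, 2, 14, 11, 1, 12]
Visit 8 → queue [15, 2, 14, 11, 1, 12]
Visit 15 → queue [2, 14, 11, 1, 12]
Visit 2 → queue [14, 11, 1, 12]
Visit 14 → queue [11, 1, 12]
Visit 11 → queue [1, 12]
Visit 1 → queue [12]
Visit 12 → queue []

Visit order: 7, 4, 6, 9, 10, 0, 5, 13, 3, 8, 15, 2, 14, 11, 1, 12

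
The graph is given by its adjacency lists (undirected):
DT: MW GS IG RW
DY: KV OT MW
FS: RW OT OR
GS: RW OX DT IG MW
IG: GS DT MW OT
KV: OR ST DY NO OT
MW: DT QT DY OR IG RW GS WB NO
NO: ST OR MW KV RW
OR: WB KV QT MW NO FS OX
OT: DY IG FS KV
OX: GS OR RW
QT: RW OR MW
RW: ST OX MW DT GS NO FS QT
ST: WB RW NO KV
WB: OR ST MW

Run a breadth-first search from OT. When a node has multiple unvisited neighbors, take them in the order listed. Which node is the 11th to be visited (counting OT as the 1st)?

Visit OT; enqueue DY, IG, FS, KV → queue [DY, IG, FS, KV]
Visit DY; enqueue MW → queue [IG, FS, KV, MW]
Visit IG; enqueue GS, DT → queue [FS, KV, MW, GS, DT]
Visit FS; enqueue RW, OR → queue [KV, MW, GS, DT, RW, OR]
Visit KV; enqueue ST, NO → queue [MW, GS, DT, RW, OR, ST, NO]
Visit MW; enqueue QT, WB → queue [GS, DT, RW, OR, ST, NO, QT, WB]
Visit GS; enqueue OX → queue [DT, RW, OR, ST, NO, QT, WB, OX]
Visit DT → queue [RW, OR, ST, NO, QT, WB, OX]
Visit RW → queue [OR, ST, NO, QT, WB, OX]
Visit OR → queue [ST, NO, QT, WB, OX]
Visit ST → queue [NO, QT, WB, OX]
Visit NO → queue [QT, WB, OX]
Visit QT → queue [WB, OX]
Visit WB → queue [OX]
Visit OX → queue []

Visit order: OT, DY, IG, FS, KV, MW, GS, DT, RW, OR, ST, NO, QT, WB, OX

ST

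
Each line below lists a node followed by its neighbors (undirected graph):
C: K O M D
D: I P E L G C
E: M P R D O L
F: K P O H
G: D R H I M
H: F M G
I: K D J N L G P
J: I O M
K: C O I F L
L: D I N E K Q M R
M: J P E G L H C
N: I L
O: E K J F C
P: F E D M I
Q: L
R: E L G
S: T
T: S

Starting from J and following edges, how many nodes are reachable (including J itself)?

16

BFS from J visits: J, I, O, M, K, D, N, L, G, P, E, F, C, H, Q, R
Reachable nodes: 16 of 18 total.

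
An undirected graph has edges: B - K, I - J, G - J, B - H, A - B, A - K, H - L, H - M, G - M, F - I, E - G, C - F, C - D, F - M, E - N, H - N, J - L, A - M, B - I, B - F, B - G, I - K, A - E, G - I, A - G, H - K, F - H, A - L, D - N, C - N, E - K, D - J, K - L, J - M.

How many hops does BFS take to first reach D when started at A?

Level 0: A
Level 1: B, E, G, K, L, M
Level 2: F, H, I, J, N
Level 3: C, D
D first appears at level 3.

3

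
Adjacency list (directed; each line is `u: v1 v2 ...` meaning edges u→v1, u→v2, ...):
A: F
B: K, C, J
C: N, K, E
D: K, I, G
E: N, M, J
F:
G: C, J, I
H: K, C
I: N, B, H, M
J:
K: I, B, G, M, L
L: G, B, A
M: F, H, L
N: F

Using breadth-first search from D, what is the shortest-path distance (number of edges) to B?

Level 0: D
Level 1: G, I, K
Level 2: B, C, H, J, L, M, N
Level 3: A, E, F
B first appears at level 2.

2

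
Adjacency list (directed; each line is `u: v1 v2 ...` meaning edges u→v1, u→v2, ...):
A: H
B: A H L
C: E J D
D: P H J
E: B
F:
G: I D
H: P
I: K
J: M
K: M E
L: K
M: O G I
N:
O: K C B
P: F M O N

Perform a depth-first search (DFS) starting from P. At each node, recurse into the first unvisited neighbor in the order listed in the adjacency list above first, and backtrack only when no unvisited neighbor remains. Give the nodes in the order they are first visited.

P, F, M, O, K, E, B, A, H, L, C, J, D, G, I, N

Visit P
P → F
P → M
M → O
O → K
K → E
E → B
B → A
A → H
B → L
O → C
C → J
C → D
M → G
G → I
P → N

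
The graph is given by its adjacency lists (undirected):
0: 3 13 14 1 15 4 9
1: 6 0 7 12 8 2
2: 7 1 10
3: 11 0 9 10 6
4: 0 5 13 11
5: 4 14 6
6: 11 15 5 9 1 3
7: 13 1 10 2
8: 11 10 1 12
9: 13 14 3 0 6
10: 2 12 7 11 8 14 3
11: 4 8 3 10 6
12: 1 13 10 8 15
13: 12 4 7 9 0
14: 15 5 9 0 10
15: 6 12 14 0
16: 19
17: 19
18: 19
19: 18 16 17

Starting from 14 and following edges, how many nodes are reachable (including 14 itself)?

BFS from 14 visits: 14, 0, 5, 9, 10, 15, 1, 3, 4, 13, 6, 2, 7, 8, 11, 12
Reachable nodes: 16 of 20 total.

16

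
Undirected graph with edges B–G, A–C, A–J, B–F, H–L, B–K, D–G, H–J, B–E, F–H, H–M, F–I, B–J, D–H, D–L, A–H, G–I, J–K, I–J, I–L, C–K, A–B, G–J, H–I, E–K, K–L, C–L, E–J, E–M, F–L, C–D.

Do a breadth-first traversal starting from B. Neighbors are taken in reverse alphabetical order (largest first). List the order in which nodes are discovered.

Visit B; enqueue K, J, G, F, E, A → queue [K, J, G, F, E, A]
Visit K; enqueue L, C → queue [J, G, F, E, A, L, C]
Visit J; enqueue I, H → queue [G, F, E, A, L, C, I, H]
Visit G; enqueue D → queue [F, E, A, L, C, I, H, D]
Visit F → queue [E, A, L, C, I, H, D]
Visit E; enqueue M → queue [A, L, C, I, H, D, M]
Visit A → queue [L, C, I, H, D, M]
Visit L → queue [C, I, H, D, M]
Visit C → queue [I, H, D, M]
Visit I → queue [H, D, M]
Visit H → queue [D, M]
Visit D → queue [M]
Visit M → queue []

B → K → J → G → F → E → A → L → C → I → H → D → M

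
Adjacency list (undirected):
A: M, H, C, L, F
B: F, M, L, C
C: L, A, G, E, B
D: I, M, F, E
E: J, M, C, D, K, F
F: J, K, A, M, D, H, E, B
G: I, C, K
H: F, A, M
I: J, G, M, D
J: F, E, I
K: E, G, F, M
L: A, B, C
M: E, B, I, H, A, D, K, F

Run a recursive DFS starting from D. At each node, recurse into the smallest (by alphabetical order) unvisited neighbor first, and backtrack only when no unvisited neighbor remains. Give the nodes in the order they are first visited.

D -> E -> C -> A -> F -> B -> L -> M -> H -> I -> G -> K -> J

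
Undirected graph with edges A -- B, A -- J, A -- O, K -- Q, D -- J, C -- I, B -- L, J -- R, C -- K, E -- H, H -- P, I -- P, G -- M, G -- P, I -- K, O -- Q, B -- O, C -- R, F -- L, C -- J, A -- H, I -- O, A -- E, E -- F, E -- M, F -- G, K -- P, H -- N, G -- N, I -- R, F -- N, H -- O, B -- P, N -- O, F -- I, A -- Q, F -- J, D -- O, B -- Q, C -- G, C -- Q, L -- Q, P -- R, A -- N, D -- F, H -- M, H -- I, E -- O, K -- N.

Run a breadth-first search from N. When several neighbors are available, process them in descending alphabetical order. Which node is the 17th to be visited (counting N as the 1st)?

Visit N; enqueue O, K, H, G, F, A → queue [O, K, H, G, F, A]
Visit O; enqueue Q, I, E, D, B → queue [K, H, G, F, A, Q, I, E, D, B]
Visit K; enqueue P, C → queue [H, G, F, A, Q, I, E, D, B, P, C]
Visit H; enqueue M → queue [G, F, A, Q, I, E, D, B, P, C, M]
Visit G → queue [F, A, Q, I, E, D, B, P, C, M]
Visit F; enqueue L, J → queue [A, Q, I, E, D, B, P, C, M, L, J]
Visit A → queue [Q, I, E, D, B, P, C, M, L, J]
Visit Q → queue [I, E, D, B, P, C, M, L, J]
Visit I; enqueue R → queue [E, D, B, P, C, M, L, J, R]
Visit E → queue [D, B, P, C, M, L, J, R]
Visit D → queue [B, P, C, M, L, J, R]
Visit B → queue [P, C, M, L, J, R]
Visit P → queue [C, M, L, J, R]
Visit C → queue [M, L, J, R]
Visit M → queue [L, J, R]
Visit L → queue [J, R]
Visit J → queue [R]
Visit R → queue []

Visit order: N, O, K, H, G, F, A, Q, I, E, D, B, P, C, M, L, J, R

J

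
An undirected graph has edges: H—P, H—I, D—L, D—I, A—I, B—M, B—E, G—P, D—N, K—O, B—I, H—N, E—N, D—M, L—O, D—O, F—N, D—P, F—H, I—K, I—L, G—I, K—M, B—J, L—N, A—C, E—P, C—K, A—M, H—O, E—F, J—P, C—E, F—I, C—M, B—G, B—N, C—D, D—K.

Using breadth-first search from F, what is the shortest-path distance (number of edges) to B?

Level 0: F
Level 1: E, H, I, N
Level 2: A, B, C, D, G, K, L, O, P
Level 3: J, M
B first appears at level 2.

2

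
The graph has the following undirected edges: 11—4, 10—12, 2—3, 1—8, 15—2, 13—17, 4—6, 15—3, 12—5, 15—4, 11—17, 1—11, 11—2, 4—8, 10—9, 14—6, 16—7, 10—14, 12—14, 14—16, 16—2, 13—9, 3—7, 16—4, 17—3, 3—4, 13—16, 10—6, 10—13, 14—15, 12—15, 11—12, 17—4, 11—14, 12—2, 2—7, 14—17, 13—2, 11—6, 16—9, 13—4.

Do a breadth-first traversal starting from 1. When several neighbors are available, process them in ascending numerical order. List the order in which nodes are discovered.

Visit 1; enqueue 8, 11 → queue [8, 11]
Visit 8; enqueue 4 → queue [11, 4]
Visit 11; enqueue 2, 6, 12, 14, 17 → queue [4, 2, 6, 12, 14, 17]
Visit 4; enqueue 3, 13, 15, 16 → queue [2, 6, 12, 14, 17, 3, 13, 15, 16]
Visit 2; enqueue 7 → queue [6, 12, 14, 17, 3, 13, 15, 16, 7]
Visit 6; enqueue 10 → queue [12, 14, 17, 3, 13, 15, 16, 7, 10]
Visit 12; enqueue 5 → queue [14, 17, 3, 13, 15, 16, 7, 10, 5]
Visit 14 → queue [17, 3, 13, 15, 16, 7, 10, 5]
Visit 17 → queue [3, 13, 15, 16, 7, 10, 5]
Visit 3 → queue [13, 15, 16, 7, 10, 5]
Visit 13; enqueue 9 → queue [15, 16, 7, 10, 5, 9]
Visit 15 → queue [16, 7, 10, 5, 9]
Visit 16 → queue [7, 10, 5, 9]
Visit 7 → queue [10, 5, 9]
Visit 10 → queue [5, 9]
Visit 5 → queue [9]
Visit 9 → queue []

1, 8, 11, 4, 2, 6, 12, 14, 17, 3, 13, 15, 16, 7, 10, 5, 9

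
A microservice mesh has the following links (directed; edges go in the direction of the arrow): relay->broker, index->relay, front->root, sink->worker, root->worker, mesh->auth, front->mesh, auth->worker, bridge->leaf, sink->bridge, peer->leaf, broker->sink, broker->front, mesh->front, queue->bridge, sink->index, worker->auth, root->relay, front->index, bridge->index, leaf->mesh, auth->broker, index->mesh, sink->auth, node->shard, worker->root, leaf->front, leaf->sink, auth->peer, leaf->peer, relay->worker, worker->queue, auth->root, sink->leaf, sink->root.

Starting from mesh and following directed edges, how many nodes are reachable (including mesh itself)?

13

BFS from mesh visits: mesh, auth, front, broker, peer, root, worker, index, sink, leaf, relay, queue, bridge
Reachable nodes: 13 of 15 total.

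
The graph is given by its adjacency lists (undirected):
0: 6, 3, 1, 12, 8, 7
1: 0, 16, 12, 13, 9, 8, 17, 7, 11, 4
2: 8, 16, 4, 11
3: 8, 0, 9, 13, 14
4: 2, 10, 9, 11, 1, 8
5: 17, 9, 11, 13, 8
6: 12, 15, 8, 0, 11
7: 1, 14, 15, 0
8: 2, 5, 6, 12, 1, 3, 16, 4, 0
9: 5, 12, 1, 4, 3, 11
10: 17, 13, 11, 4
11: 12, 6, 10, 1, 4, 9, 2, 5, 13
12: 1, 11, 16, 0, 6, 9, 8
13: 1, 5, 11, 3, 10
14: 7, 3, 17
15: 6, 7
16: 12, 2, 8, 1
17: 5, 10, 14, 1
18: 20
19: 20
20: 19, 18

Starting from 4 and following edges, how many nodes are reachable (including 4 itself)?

BFS from 4 visits: 4, 1, 2, 8, 9, 10, 11, 0, 7, 12, 13, 16, 17, 3, 5, 6, 14, 15
Reachable nodes: 18 of 21 total.

18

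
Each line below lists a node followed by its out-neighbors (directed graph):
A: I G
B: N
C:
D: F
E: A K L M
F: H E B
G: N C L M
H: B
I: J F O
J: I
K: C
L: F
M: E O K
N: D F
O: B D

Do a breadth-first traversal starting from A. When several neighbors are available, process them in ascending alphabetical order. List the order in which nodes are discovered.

A G I C L M N F J O E K D B H

Visit A; enqueue G, I → queue [G, I]
Visit G; enqueue C, L, M, N → queue [I, C, L, M, N]
Visit I; enqueue F, J, O → queue [C, L, M, N, F, J, O]
Visit C → queue [L, M, N, F, J, O]
Visit L → queue [M, N, F, J, O]
Visit M; enqueue E, K → queue [N, F, J, O, E, K]
Visit N; enqueue D → queue [F, J, O, E, K, D]
Visit F; enqueue B, H → queue [J, O, E, K, D, B, H]
Visit J → queue [O, E, K, D, B, H]
Visit O → queue [E, K, D, B, H]
Visit E → queue [K, D, B, H]
Visit K → queue [D, B, H]
Visit D → queue [B, H]
Visit B → queue [H]
Visit H → queue []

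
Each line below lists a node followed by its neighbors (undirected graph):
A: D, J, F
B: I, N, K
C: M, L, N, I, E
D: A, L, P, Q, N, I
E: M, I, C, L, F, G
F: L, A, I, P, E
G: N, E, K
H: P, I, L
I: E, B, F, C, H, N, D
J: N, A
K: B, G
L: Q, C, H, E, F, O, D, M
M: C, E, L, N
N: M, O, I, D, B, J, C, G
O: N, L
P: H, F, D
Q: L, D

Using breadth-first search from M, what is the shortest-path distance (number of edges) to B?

2

Level 0: M
Level 1: C, E, L, N
Level 2: B, D, F, G, H, I, J, O, Q
Level 3: A, K, P
B first appears at level 2.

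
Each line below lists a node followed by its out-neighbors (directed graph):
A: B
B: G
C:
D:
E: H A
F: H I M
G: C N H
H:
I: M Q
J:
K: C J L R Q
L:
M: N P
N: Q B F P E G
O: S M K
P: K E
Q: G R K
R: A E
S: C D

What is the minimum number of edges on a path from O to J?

Level 0: O
Level 1: K, M, S
Level 2: C, D, J, L, N, P, Q, R
Level 3: A, B, E, F, G
Level 4: H, I
J first appears at level 2.

2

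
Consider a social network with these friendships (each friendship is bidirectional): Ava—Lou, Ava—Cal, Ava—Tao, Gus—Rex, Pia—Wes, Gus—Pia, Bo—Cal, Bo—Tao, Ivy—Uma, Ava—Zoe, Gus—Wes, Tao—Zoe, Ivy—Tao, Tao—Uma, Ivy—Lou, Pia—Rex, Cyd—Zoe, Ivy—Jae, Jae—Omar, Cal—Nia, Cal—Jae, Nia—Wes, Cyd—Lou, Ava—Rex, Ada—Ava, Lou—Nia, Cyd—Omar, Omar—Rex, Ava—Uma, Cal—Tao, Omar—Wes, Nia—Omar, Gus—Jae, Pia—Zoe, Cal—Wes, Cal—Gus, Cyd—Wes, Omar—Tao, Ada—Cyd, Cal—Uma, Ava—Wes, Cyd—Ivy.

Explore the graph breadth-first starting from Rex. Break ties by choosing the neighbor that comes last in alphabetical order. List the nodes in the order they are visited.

Rex → Pia → Omar → Gus → Ava → Zoe → Wes → Tao → Nia → Jae → Cyd → Cal → Uma → Lou → Ada → Ivy → Bo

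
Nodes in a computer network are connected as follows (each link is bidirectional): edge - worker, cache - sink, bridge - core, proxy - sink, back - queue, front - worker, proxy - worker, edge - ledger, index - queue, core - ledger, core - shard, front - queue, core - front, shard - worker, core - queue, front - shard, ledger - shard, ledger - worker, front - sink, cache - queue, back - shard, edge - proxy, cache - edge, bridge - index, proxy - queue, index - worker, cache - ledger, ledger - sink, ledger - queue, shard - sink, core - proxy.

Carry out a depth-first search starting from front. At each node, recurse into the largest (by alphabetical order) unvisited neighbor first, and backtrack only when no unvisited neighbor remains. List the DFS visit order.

front worker shard sink proxy queue ledger edge cache core bridge index back

Visit front
front → worker
worker → shard
shard → sink
sink → proxy
proxy → queue
queue → ledger
ledger → edge
edge → cache
ledger → core
core → bridge
bridge → index
queue → back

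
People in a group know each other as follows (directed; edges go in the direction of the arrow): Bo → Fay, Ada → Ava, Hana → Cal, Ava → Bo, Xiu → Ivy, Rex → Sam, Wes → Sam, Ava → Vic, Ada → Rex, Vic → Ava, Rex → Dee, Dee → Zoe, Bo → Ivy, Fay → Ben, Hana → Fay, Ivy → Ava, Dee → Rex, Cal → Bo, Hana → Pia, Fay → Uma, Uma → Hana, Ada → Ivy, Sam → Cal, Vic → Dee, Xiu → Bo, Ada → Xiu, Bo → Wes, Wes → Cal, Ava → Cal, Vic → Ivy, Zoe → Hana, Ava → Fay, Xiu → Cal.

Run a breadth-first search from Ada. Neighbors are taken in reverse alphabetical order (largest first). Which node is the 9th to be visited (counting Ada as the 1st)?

Dee

Visit Ada; enqueue Xiu, Rex, Ivy, Ava → queue [Xiu, Rex, Ivy, Ava]
Visit Xiu; enqueue Cal, Bo → queue [Rex, Ivy, Ava, Cal, Bo]
Visit Rex; enqueue Sam, Dee → queue [Ivy, Ava, Cal, Bo, Sam, Dee]
Visit Ivy → queue [Ava, Cal, Bo, Sam, Dee]
Visit Ava; enqueue Vic, Fay → queue [Cal, Bo, Sam, Dee, Vic, Fay]
Visit Cal → queue [Bo, Sam, Dee, Vic, Fay]
Visit Bo; enqueue Wes → queue [Sam, Dee, Vic, Fay, Wes]
Visit Sam → queue [Dee, Vic, Fay, Wes]
Visit Dee; enqueue Zoe → queue [Vic, Fay, Wes, Zoe]
Visit Vic → queue [Fay, Wes, Zoe]
Visit Fay; enqueue Uma, Ben → queue [Wes, Zoe, Uma, Ben]
Visit Wes → queue [Zoe, Uma, Ben]
Visit Zoe; enqueue Hana → queue [Uma, Ben, Hana]
Visit Uma → queue [Ben, Hana]
Visit Ben → queue [Hana]
Visit Hana; enqueue Pia → queue [Pia]
Visit Pia → queue []

Visit order: Ada, Xiu, Rex, Ivy, Ava, Cal, Bo, Sam, Dee, Vic, Fay, Wes, Zoe, Uma, Ben, Hana, Pia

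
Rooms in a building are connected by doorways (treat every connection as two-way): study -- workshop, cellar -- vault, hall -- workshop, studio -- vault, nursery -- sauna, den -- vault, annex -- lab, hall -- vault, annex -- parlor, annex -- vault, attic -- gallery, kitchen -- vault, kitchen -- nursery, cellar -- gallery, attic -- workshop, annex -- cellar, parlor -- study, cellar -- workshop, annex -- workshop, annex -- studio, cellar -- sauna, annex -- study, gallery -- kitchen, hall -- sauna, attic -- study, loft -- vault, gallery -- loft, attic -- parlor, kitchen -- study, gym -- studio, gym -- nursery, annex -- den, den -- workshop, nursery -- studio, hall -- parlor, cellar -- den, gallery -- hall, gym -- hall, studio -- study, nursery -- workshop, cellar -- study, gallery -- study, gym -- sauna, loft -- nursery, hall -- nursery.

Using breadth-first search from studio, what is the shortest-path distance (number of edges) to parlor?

Level 0: studio
Level 1: annex, gym, nursery, study, vault
Level 2: attic, cellar, den, gallery, hall, kitchen, lab, loft, parlor, sauna, workshop
parlor first appears at level 2.

2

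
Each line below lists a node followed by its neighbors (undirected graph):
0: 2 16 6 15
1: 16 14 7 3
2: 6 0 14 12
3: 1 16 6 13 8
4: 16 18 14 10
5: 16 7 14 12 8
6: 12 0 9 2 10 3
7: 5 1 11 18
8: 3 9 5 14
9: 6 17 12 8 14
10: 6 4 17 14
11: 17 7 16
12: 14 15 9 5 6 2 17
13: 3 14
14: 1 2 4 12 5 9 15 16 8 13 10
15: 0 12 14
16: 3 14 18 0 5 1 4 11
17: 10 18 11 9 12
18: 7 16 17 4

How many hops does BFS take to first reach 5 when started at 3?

2

Level 0: 3
Level 1: 1, 6, 8, 13, 16
Level 2: 0, 2, 4, 5, 7, 9, 10, 11, 12, 14, 18
Level 3: 15, 17
5 first appears at level 2.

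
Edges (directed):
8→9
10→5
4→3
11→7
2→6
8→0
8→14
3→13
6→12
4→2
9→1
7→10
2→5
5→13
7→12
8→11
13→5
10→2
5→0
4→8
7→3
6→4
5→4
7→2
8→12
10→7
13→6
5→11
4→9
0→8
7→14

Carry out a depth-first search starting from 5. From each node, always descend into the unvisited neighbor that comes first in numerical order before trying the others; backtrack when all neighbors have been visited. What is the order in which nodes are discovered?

5, 0, 8, 9, 1, 11, 7, 2, 6, 4, 3, 13, 12, 10, 14

Visit 5
5 → 0
0 → 8
8 → 9
9 → 1
8 → 11
11 → 7
7 → 2
2 → 6
6 → 4
4 → 3
3 → 13
6 → 12
7 → 10
7 → 14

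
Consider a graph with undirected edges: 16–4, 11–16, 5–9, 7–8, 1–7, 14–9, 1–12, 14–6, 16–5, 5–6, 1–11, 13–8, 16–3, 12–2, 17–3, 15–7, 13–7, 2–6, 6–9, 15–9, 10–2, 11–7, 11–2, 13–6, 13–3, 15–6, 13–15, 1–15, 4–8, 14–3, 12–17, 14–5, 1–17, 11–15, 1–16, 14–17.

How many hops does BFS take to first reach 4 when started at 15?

3

Level 0: 15
Level 1: 1, 6, 7, 9, 11, 13
Level 2: 2, 3, 5, 8, 12, 14, 16, 17
Level 3: 4, 10
4 first appears at level 3.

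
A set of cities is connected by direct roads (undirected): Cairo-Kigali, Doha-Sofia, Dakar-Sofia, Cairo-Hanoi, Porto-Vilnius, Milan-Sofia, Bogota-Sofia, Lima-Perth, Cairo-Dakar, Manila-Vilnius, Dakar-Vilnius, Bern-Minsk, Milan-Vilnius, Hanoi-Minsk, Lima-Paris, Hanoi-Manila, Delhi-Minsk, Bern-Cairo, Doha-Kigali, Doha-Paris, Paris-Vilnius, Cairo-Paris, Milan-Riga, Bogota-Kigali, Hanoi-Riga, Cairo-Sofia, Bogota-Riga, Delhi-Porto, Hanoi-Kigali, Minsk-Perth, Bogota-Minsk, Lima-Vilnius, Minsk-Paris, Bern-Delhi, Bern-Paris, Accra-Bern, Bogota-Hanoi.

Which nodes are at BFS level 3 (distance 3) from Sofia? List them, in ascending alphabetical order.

Accra, Delhi, Lima, Manila, Perth, Porto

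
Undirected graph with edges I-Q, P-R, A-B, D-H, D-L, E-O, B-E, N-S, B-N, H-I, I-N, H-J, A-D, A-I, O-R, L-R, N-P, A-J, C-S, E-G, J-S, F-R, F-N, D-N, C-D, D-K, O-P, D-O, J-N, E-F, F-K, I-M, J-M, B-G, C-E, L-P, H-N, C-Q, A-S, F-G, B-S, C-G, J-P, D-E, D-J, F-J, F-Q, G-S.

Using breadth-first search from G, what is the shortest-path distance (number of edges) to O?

2

Level 0: G
Level 1: B, C, E, F, S
Level 2: A, D, J, K, N, O, Q, R
Level 3: H, I, L, M, P
O first appears at level 2.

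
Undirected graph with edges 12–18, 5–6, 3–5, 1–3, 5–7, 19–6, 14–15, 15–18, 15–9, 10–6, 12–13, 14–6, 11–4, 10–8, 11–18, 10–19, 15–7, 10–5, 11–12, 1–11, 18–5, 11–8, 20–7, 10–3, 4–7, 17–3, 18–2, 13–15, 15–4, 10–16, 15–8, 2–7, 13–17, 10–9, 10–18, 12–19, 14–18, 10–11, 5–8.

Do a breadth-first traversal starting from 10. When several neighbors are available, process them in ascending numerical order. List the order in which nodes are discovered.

Visit 10; enqueue 3, 5, 6, 8, 9, 11, 16, 18, 19 → queue [3, 5, 6, 8, 9, 11, 16, 18, 19]
Visit 3; enqueue 1, 17 → queue [5, 6, 8, 9, 11, 16, 18, 19, 1, 17]
Visit 5; enqueue 7 → queue [6, 8, 9, 11, 16, 18, 19, 1, 17, 7]
Visit 6; enqueue 14 → queue [8, 9, 11, 16, 18, 19, 1, 17, 7, 14]
Visit 8; enqueue 15 → queue [9, 11, 16, 18, 19, 1, 17, 7, 14, 15]
Visit 9 → queue [11, 16, 18, 19, 1, 17, 7, 14, 15]
Visit 11; enqueue 4, 12 → queue [16, 18, 19, 1, 17, 7, 14, 15, 4, 12]
Visit 16 → queue [18, 19, 1, 17, 7, 14, 15, 4, 12]
Visit 18; enqueue 2 → queue [19, 1, 17, 7, 14, 15, 4, 12, 2]
Visit 19 → queue [1, 17, 7, 14, 15, 4, 12, 2]
Visit 1 → queue [17, 7, 14, 15, 4, 12, 2]
Visit 17; enqueue 13 → queue [7, 14, 15, 4, 12, 2, 13]
Visit 7; enqueue 20 → queue [14, 15, 4, 12, 2, 13, 20]
Visit 14 → queue [15, 4, 12, 2, 13, 20]
Visit 15 → queue [4, 12, 2, 13, 20]
Visit 4 → queue [12, 2, 13, 20]
Visit 12 → queue [2, 13, 20]
Visit 2 → queue [13, 20]
Visit 13 → queue [20]
Visit 20 → queue []

10 → 3 → 5 → 6 → 8 → 9 → 11 → 16 → 18 → 19 → 1 → 17 → 7 → 14 → 15 → 4 → 12 → 2 → 13 → 20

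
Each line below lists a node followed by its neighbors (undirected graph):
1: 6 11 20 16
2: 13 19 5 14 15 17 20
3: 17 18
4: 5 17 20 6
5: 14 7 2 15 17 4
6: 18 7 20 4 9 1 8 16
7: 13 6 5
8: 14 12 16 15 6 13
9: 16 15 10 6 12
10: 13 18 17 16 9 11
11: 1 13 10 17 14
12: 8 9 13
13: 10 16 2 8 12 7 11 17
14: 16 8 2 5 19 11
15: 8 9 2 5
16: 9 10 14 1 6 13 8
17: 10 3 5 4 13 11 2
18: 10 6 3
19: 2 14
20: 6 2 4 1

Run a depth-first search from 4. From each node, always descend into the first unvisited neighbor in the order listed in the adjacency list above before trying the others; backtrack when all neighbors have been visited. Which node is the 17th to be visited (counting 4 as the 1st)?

Visit 4
4 → 5
5 → 14
14 → 16
16 → 9
9 → 15
15 → 8
8 → 12
12 → 13
13 → 10
10 → 18
18 → 6
6 → 7
6 → 20
20 → 2
2 → 19
2 → 17
17 → 3
17 → 11
11 → 1

Visit order: 4, 5, 14, 16, 9, 15, 8, 12, 13, 10, 18, 6, 7, 20, 2, 19, 17, 3, 11, 1

17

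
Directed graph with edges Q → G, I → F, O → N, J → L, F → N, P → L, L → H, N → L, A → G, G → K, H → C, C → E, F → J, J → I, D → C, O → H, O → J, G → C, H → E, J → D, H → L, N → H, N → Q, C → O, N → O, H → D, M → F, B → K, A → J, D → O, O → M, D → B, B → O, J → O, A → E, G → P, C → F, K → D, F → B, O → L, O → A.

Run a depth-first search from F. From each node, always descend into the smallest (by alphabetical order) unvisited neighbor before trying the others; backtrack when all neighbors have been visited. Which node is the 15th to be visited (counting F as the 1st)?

M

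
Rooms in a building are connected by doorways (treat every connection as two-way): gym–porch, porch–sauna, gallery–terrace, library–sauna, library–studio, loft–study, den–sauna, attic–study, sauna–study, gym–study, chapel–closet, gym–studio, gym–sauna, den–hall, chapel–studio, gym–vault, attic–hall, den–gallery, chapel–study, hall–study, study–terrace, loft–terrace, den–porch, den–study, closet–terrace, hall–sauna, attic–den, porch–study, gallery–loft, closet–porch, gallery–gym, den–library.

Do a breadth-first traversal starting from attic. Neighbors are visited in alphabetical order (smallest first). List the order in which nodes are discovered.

Visit attic; enqueue den, hall, study → queue [den, hall, study]
Visit den; enqueue gallery, library, porch, sauna → queue [hall, study, gallery, library, porch, sauna]
Visit hall → queue [study, gallery, library, porch, sauna]
Visit study; enqueue chapel, gym, loft, terrace → queue [gallery, library, porch, sauna, chapel, gym, loft, terrace]
Visit gallery → queue [library, porch, sauna, chapel, gym, loft, terrace]
Visit library; enqueue studio → queue [porch, sauna, chapel, gym, loft, terrace, studio]
Visit porch; enqueue closet → queue [sauna, chapel, gym, loft, terrace, studio, closet]
Visit sauna → queue [chapel, gym, loft, terrace, studio, closet]
Visit chapel → queue [gym, loft, terrace, studio, closet]
Visit gym; enqueue vault → queue [loft, terrace, studio, closet, vault]
Visit loft → queue [terrace, studio, closet, vault]
Visit terrace → queue [studio, closet, vault]
Visit studio → queue [closet, vault]
Visit closet → queue [vault]
Visit vault → queue []

attic den hall study gallery library porch sauna chapel gym loft terrace studio closet vault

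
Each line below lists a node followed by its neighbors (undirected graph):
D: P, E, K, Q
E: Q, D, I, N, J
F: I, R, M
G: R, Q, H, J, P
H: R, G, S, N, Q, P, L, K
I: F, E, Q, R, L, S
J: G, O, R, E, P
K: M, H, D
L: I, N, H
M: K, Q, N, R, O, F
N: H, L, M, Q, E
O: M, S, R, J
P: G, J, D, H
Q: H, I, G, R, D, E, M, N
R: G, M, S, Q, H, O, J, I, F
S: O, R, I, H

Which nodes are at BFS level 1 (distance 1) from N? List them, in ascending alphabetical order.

E, H, L, M, Q

Level 0: N
Level 1: E, H, L, M, Q
Level 2: D, F, G, I, J, K, O, P, R, S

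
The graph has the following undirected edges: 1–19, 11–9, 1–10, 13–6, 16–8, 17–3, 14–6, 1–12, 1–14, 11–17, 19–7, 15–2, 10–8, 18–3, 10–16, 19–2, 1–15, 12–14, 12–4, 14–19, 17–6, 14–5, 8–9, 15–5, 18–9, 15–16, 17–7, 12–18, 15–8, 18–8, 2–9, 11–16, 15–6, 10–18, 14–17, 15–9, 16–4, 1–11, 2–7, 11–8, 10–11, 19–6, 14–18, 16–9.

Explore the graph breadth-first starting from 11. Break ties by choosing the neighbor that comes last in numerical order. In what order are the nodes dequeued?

11 17 16 10 9 8 1 14 7 6 3 15 4 18 2 19 12 5 13

Visit 11; enqueue 17, 16, 10, 9, 8, 1 → queue [17, 16, 10, 9, 8, 1]
Visit 17; enqueue 14, 7, 6, 3 → queue [16, 10, 9, 8, 1, 14, 7, 6, 3]
Visit 16; enqueue 15, 4 → queue [10, 9, 8, 1, 14, 7, 6, 3, 15, 4]
Visit 10; enqueue 18 → queue [9, 8, 1, 14, 7, 6, 3, 15, 4, 18]
Visit 9; enqueue 2 → queue [8, 1, 14, 7, 6, 3, 15, 4, 18, 2]
Visit 8 → queue [1, 14, 7, 6, 3, 15, 4, 18, 2]
Visit 1; enqueue 19, 12 → queue [14, 7, 6, 3, 15, 4, 18, 2, 19, 12]
Visit 14; enqueue 5 → queue [7, 6, 3, 15, 4, 18, 2, 19, 12, 5]
Visit 7 → queue [6, 3, 15, 4, 18, 2, 19, 12, 5]
Visit 6; enqueue 13 → queue [3, 15, 4, 18, 2, 19, 12, 5, 13]
Visit 3 → queue [15, 4, 18, 2, 19, 12, 5, 13]
Visit 15 → queue [4, 18, 2, 19, 12, 5, 13]
Visit 4 → queue [18, 2, 19, 12, 5, 13]
Visit 18 → queue [2, 19, 12, 5, 13]
Visit 2 → queue [19, 12, 5, 13]
Visit 19 → queue [12, 5, 13]
Visit 12 → queue [5, 13]
Visit 5 → queue [13]
Visit 13 → queue []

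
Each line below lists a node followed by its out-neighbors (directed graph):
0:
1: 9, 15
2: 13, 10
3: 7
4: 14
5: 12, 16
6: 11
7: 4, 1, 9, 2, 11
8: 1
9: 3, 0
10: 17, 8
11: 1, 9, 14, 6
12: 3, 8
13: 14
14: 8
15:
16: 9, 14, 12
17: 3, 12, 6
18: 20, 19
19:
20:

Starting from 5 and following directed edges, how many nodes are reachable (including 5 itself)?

18

BFS from 5 visits: 5, 12, 16, 3, 8, 9, 14, 7, 1, 0, 2, 4, 11, 15, 10, 13, 6, 17
Reachable nodes: 18 of 21 total.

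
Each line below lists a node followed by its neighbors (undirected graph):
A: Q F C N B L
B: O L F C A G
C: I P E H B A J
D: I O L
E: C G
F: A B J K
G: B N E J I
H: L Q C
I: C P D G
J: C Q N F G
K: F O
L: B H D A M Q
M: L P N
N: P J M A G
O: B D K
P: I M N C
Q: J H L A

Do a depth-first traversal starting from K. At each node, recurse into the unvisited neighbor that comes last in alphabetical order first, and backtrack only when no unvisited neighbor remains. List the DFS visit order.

K → O → D → L → Q → J → N → P → M → I → G → E → C → H → B → F → A

Visit K
K → O
O → D
D → L
L → Q
Q → J
J → N
N → P
P → M
P → I
I → G
G → E
E → C
C → H
C → B
B → F
F → A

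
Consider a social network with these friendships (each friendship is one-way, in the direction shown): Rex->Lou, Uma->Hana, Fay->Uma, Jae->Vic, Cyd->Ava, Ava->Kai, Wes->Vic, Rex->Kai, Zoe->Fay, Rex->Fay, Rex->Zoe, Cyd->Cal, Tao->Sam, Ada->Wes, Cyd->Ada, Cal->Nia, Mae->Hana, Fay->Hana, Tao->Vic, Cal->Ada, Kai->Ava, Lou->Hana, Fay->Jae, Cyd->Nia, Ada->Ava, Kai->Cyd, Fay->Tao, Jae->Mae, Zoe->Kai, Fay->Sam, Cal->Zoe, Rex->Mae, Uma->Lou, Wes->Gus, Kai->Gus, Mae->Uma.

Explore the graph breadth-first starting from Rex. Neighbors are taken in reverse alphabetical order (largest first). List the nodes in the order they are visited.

Rex, Zoe, Mae, Lou, Kai, Fay, Uma, Hana, Gus, Cyd, Ava, Tao, Sam, Jae, Nia, Cal, Ada, Vic, Wes

Visit Rex; enqueue Zoe, Mae, Lou, Kai, Fay → queue [Zoe, Mae, Lou, Kai, Fay]
Visit Zoe → queue [Mae, Lou, Kai, Fay]
Visit Mae; enqueue Uma, Hana → queue [Lou, Kai, Fay, Uma, Hana]
Visit Lou → queue [Kai, Fay, Uma, Hana]
Visit Kai; enqueue Gus, Cyd, Ava → queue [Fay, Uma, Hana, Gus, Cyd, Ava]
Visit Fay; enqueue Tao, Sam, Jae → queue [Uma, Hana, Gus, Cyd, Ava, Tao, Sam, Jae]
Visit Uma → queue [Hana, Gus, Cyd, Ava, Tao, Sam, Jae]
Visit Hana → queue [Gus, Cyd, Ava, Tao, Sam, Jae]
Visit Gus → queue [Cyd, Ava, Tao, Sam, Jae]
Visit Cyd; enqueue Nia, Cal, Ada → queue [Ava, Tao, Sam, Jae, Nia, Cal, Ada]
Visit Ava → queue [Tao, Sam, Jae, Nia, Cal, Ada]
Visit Tao; enqueue Vic → queue [Sam, Jae, Nia, Cal, Ada, Vic]
Visit Sam → queue [Jae, Nia, Cal, Ada, Vic]
Visit Jae → queue [Nia, Cal, Ada, Vic]
Visit Nia → queue [Cal, Ada, Vic]
Visit Cal → queue [Ada, Vic]
Visit Ada; enqueue Wes → queue [Vic, Wes]
Visit Vic → queue [Wes]
Visit Wes → queue []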